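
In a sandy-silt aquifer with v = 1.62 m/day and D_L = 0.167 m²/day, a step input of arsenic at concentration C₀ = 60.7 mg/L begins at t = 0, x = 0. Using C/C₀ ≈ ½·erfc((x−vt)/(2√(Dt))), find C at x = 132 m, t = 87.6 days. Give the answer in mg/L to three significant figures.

For a continuous step input, C/C₀ ≈ ½·erfc((x−vt)/(2√(Dt))).
vt = 1.62 × 87.6 = 141.912 m and 2√(Dt) = 2√(0.167 × 87.6) = 7.650 m.
Argument (x−vt)/(2√(Dt)) = (132 − 141.912)/7.650 = -1.296; ½·erfc(-1.296) = 0.9666.
C = 60.7 × 0.9666 = 58.7 mg/L.

58.7 mg/L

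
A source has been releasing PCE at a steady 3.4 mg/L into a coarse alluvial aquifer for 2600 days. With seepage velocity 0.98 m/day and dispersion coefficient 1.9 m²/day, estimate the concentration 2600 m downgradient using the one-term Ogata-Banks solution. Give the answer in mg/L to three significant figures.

1.02 mg/L

For a continuous step input, C/C₀ ≈ ½·erfc((x−vt)/(2√(Dt))).
vt = 0.98 × 2600 = 2548 m and 2√(Dt) = 2√(1.9 × 2600) = 140.6 m.
Argument (x−vt)/(2√(Dt)) = (2600 − 2548)/140.6 = 0.3698; ½·erfc(0.3698) = 0.3005.
C = 3.4 × 0.3005 = 1.02 mg/L.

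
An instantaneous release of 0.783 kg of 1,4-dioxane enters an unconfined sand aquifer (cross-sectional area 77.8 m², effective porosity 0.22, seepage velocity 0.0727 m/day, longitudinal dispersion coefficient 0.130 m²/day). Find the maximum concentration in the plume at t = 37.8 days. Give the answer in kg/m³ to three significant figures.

0.00582 kg/m³

The peak of an instantaneous 1D plume sits at x = vt; there the Gaussian factor is 1 and C_max = M/(n_e·A·√(4πDt)), where n_e·A is the pore area the mass is dissolved in.
√(4πDt) = √(4π × 0.130 × 37.8) = 7.858 m, so C_max = 0.783/(0.22 × 77.8 × 7.858) = 0.00582 kg/m³.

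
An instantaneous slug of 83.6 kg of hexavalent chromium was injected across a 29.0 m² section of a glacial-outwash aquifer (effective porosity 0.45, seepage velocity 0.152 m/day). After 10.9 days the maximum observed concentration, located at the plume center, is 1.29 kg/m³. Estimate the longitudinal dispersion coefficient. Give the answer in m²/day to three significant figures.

At the plume center C_max = M/(n_e·A·√(4πDt)), so D = M²/(4πt·(n_e·A·C_max)²).
n_e·A·C_max = 0.45 × 29.0 × 1.29 = 16.83 kg/m.
D = 83.6²/(4π × 10.9 × 16.83²) = 0.180 m²/day.

0.180 m²/day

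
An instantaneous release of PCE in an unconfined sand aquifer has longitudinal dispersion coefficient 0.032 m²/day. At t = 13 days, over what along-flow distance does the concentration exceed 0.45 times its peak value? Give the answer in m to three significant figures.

2.31 m

The plume is Gaussian with σ = √(2Dt) = √(2 × 0.032 × 13) = 0.9121 m.
C/C_peak = exp(−Δx²/(2σ²)) = 0.45 ⇒ Δx = σ·√(−2 ln 0.45) = 0.9121 × 1.264 = 1.153 m.
Width = 2Δx = 2.31 m.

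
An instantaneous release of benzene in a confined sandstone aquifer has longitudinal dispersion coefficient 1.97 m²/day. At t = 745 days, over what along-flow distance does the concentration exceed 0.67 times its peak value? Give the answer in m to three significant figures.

The plume is Gaussian with σ = √(2Dt) = √(2 × 1.97 × 745) = 54.18 m.
C/C_peak = exp(−Δx²/(2σ²)) = 0.67 ⇒ Δx = σ·√(−2 ln 0.67) = 54.18 × 0.8950 = 48.49 m.
Width = 2Δx = 97.0 m.

97.0 m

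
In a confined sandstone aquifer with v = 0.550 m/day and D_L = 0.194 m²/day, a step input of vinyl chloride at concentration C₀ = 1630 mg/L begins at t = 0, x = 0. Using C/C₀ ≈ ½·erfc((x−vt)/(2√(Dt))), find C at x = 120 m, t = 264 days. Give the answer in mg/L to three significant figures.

1620 mg/L

For a continuous step input, C/C₀ ≈ ½·erfc((x−vt)/(2√(Dt))).
vt = 0.550 × 264 = 145.2 m and 2√(Dt) = 2√(0.194 × 264) = 14.31 m.
Argument (x−vt)/(2√(Dt)) = (120 − 145.2)/14.31 = -1.761; ½·erfc(-1.761) = 0.9936.
C = 1630 × 0.9936 = 1620 mg/L.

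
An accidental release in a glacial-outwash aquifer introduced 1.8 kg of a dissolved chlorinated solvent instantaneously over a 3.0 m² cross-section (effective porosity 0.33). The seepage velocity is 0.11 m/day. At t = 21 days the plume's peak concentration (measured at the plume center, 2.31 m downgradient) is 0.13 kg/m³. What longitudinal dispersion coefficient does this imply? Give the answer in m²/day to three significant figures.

0.741 m²/day

At the plume center C_max = M/(n_e·A·√(4πDt)), so D = M²/(4πt·(n_e·A·C_max)²).
n_e·A·C_max = 0.33 × 3.0 × 0.13 = 0.1287 kg/m.
D = 1.8²/(4π × 21 × 0.1287²) = 0.741 m²/day.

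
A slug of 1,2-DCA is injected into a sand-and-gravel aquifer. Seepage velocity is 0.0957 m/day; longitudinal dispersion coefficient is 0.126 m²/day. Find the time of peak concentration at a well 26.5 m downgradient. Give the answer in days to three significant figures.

263 days

For the 1D instantaneous-source solution, setting ∂C/∂t = 0 at fixed x gives v²t² + 2Dt − x² = 0, so t = (√(D² + v²x²) − D)/v².
√(D² + v²x²) = √(0.126² + 0.0957² × 26.5²) = 2.539; v² = 0.00915849.
t = (2.539 − 0.126)/0.00915849 = 263 days (vs. the pure-advection estimate x/v = 277 d).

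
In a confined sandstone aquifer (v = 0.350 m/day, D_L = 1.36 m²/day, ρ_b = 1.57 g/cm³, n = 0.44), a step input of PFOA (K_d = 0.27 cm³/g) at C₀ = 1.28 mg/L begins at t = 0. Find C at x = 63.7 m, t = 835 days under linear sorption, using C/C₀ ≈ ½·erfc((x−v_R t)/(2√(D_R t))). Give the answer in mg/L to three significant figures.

Retardation factor R = 1 + ρ_b·K_d/n = 1 + 1.57 × 0.27/0.44 = 1.963.
Sorption retards both mechanisms: v_R = v/R = 0.1783 m/day, D_R = D/R = 0.6928 m²/day.
v_R·t = 0.1783 × 835 = 148.8805 m; 2√(D_R t) = 48.10 m; argument = (63.7 − 148.8805)/48.10 = -1.771.
C = C₀ × ½·erfc(-1.771) = 1.28 × 0.9939 = 1.27 mg/L.

1.27 mg/L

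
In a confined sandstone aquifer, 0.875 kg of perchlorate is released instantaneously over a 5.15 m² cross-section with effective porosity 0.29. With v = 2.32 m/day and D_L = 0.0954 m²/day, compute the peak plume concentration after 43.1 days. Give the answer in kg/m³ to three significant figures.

0.0815 kg/m³

The peak of an instantaneous 1D plume sits at x = vt; there the Gaussian factor is 1 and C_max = M/(n_e·A·√(4πDt)), where n_e·A is the pore area the mass is dissolved in.
√(4πDt) = √(4π × 0.0954 × 43.1) = 7.188 m, so C_max = 0.875/(0.29 × 5.15 × 7.188) = 0.0815 kg/m³.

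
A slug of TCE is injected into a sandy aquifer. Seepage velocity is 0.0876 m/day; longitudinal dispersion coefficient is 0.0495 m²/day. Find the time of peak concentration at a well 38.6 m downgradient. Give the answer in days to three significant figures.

For the 1D instantaneous-source solution, setting ∂C/∂t = 0 at fixed x gives v²t² + 2Dt − x² = 0, so t = (√(D² + v²x²) − D)/v².
√(D² + v²x²) = √(0.0495² + 0.0876² × 38.6²) = 3.382; v² = 0.00767376.
t = (3.382 − 0.0495)/0.00767376 = 434 days (vs. the pure-advection estimate x/v = 441 d).

434 days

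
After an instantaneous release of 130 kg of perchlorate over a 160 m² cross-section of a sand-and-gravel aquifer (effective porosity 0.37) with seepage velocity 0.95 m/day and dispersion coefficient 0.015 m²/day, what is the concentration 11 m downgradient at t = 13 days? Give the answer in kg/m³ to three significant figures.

0.136 kg/m³

For an instantaneous plane source, C(x,t) = M/(n_e·A·√(4πDt)) · exp(−(x−vt)²/(4Dt)), with n_e·A the pore (flow) area.
Plume center vt = 0.95 × 13 = 12.35 m, so the well at 11 m is 1.35 m upgradient of the peak.
√(4πDt) = 1.565 m, giving peak height M/(n_e·A·√(4πDt)) = 130/(0.37 × 160 × 1.565) = 1.403 kg/m³.
(x−vt)²/(4Dt) = (-1.35)²/(4 × 0.015 × 13) = 2.337; exp(−2.337) = 0.09662.
C = 1.403 × 0.09662 = 0.136 kg/m³.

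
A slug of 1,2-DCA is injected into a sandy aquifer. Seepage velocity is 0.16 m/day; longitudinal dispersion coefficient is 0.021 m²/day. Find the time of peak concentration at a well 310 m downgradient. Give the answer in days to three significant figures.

1940 days

For the 1D instantaneous-source solution, setting ∂C/∂t = 0 at fixed x gives v²t² + 2Dt − x² = 0, so t = (√(D² + v²x²) − D)/v².
√(D² + v²x²) = √(0.021² + 0.16² × 310²) = 49.60; v² = 0.0256.
t = (49.60 − 0.021)/0.0256 = 1940 days (vs. the pure-advection estimate x/v = 1940 d).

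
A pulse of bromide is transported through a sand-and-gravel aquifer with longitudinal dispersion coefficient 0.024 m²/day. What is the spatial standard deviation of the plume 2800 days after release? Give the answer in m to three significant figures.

Dispersive spreading gives a Gaussian with σ² = 2Dt; advection only shifts the center.
σ = √(2 × 0.024 × 2800) = 11.6 m.

11.6 m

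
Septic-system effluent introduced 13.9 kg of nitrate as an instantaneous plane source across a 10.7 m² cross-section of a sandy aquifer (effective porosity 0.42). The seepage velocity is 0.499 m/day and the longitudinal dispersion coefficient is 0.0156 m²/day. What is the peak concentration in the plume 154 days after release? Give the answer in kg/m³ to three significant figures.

0.563 kg/m³

The peak of an instantaneous 1D plume sits at x = vt; there the Gaussian factor is 1 and C_max = M/(n_e·A·√(4πDt)), where n_e·A is the pore area the mass is dissolved in.
√(4πDt) = √(4π × 0.0156 × 154) = 5.494 m, so C_max = 13.9/(0.42 × 10.7 × 5.494) = 0.563 kg/m³.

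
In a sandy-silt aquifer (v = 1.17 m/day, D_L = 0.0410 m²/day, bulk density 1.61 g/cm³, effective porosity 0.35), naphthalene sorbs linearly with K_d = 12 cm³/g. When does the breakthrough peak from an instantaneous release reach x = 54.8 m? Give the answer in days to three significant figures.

Retardation factor R = 1 + ρ_b·K_d/n = 1 + 1.61 × 12/0.35 = 56.20.
Sorption retards both mechanisms: v_R = v/R = 0.02082 m/day, D_R = D/R = 0.0007295 m²/day.
Peak time from v_R²t² + 2D_R t − x² = 0: t = (√(D_R² + v_R²x²) − D_R)/v_R².
√(D_R² + v_R²x²) = √(0.0007295² + 0.02082² × 54.8²) = 1.141; v_R² = 0.0004335.
t = (1.141 − 0.0007295)/0.0004335 = 2630 days.

2630 days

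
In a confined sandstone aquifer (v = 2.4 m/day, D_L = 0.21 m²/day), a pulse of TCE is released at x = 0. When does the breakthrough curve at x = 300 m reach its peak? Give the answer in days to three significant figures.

125 days

For the 1D instantaneous-source solution, setting ∂C/∂t = 0 at fixed x gives v²t² + 2Dt − x² = 0, so t = (√(D² + v²x²) − D)/v².
√(D² + v²x²) = √(0.21² + 2.4² × 300²) = 720.0; v² = 5.76.
t = (720.0 − 0.21)/5.76 = 125 days (vs. the pure-advection estimate x/v = 125 d).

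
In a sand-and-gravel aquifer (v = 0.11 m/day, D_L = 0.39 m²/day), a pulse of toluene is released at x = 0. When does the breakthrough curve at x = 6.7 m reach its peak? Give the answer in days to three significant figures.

36.7 days

For the 1D instantaneous-source solution, setting ∂C/∂t = 0 at fixed x gives v²t² + 2Dt − x² = 0, so t = (√(D² + v²x²) − D)/v².
√(D² + v²x²) = √(0.39² + 0.11² × 6.7²) = 0.8338; v² = 0.0121.
t = (0.8338 − 0.39)/0.0121 = 36.7 days (vs. the pure-advection estimate x/v = 60.9 d).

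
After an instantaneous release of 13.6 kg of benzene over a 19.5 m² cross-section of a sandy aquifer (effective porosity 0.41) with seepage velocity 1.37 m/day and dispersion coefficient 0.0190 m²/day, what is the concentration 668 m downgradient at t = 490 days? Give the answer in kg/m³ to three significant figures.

For an instantaneous plane source, C(x,t) = M/(n_e·A·√(4πDt)) · exp(−(x−vt)²/(4Dt)), with n_e·A the pore (flow) area.
Plume center vt = 1.37 × 490 = 671.3 m, so the well at 668 m is 3.3 m upgradient of the peak.
√(4πDt) = 10.82 m, giving peak height M/(n_e·A·√(4πDt)) = 13.6/(0.41 × 19.5 × 10.82) = 0.1572 kg/m³.
(x−vt)²/(4Dt) = (-3.3)²/(4 × 0.0190 × 490) = 0.2924; exp(−0.2924) = 0.7465.
C = 0.1572 × 0.7465 = 0.117 kg/m³.

0.117 kg/m³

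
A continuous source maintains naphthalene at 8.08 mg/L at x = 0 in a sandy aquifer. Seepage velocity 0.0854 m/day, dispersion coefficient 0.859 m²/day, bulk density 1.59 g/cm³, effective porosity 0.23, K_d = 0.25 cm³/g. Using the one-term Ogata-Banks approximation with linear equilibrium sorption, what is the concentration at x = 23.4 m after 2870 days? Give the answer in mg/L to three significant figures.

7.60 mg/L

Retardation factor R = 1 + ρ_b·K_d/n = 1 + 1.59 × 0.25/0.23 = 2.728.
Sorption retards both mechanisms: v_R = v/R = 0.03130 m/day, D_R = D/R = 0.3149 m²/day.
v_R·t = 0.03130 × 2870 = 89.831 m; 2√(D_R t) = 60.13 m; argument = (23.4 − 89.831)/60.13 = -1.105.
C = C₀ × ½·erfc(-1.105) = 8.08 × 0.9409 = 7.60 mg/L.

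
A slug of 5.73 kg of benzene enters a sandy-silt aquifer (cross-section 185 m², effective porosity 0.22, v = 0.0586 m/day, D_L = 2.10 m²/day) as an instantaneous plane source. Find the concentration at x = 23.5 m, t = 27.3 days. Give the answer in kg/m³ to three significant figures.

0.000648 kg/m³

For an instantaneous plane source, C(x,t) = M/(n_e·A·√(4πDt)) · exp(−(x−vt)²/(4Dt)), with n_e·A the pore (flow) area.
Plume center vt = 0.0586 × 27.3 = 1.59978 m, so the well at 23.5 m is 21.90022 m downgradient of the peak.
√(4πDt) = 26.84 m, giving peak height M/(n_e·A·√(4πDt)) = 5.73/(0.22 × 185 × 26.84) = 0.005245 kg/m³.
(x−vt)²/(4Dt) = (21.90022)²/(4 × 2.10 × 27.3) = 2.091; exp(−2.091) = 0.1236.
C = 0.005245 × 0.1236 = 0.000648 kg/m³.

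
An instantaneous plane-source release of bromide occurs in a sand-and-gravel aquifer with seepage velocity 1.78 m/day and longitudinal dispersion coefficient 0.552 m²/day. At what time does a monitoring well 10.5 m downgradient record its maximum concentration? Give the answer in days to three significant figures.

5.73 days

For the 1D instantaneous-source solution, setting ∂C/∂t = 0 at fixed x gives v²t² + 2Dt − x² = 0, so t = (√(D² + v²x²) − D)/v².
√(D² + v²x²) = √(0.552² + 1.78² × 10.5²) = 18.70; v² = 3.1684.
t = (18.70 − 0.552)/3.1684 = 5.73 days (vs. the pure-advection estimate x/v = 5.90 d).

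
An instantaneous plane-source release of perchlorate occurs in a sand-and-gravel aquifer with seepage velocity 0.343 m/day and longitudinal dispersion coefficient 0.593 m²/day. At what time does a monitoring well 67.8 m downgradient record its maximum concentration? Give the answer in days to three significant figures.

For the 1D instantaneous-source solution, setting ∂C/∂t = 0 at fixed x gives v²t² + 2Dt − x² = 0, so t = (√(D² + v²x²) − D)/v².
√(D² + v²x²) = √(0.593² + 0.343² × 67.8²) = 23.26; v² = 0.117649.
t = (23.26 − 0.593)/0.117649 = 193 days (vs. the pure-advection estimate x/v = 198 d).

193 days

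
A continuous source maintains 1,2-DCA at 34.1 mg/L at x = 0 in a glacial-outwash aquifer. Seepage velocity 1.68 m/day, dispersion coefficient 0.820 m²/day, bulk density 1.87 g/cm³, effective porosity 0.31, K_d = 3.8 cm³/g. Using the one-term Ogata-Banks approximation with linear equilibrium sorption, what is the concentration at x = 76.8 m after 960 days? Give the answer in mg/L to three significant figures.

Retardation factor R = 1 + ρ_b·K_d/n = 1 + 1.87 × 3.8/0.31 = 23.92.
Sorption retards both mechanisms: v_R = v/R = 0.07023 m/day, D_R = D/R = 0.03428 m²/day.
v_R·t = 0.07023 × 960 = 67.4208 m; 2√(D_R t) = 11.47 m; argument = (76.8 − 67.4208)/11.47 = 0.8177.
C = C₀ × ½·erfc(0.8177) = 34.1 × 0.1238 = 4.22 mg/L.

4.22 mg/L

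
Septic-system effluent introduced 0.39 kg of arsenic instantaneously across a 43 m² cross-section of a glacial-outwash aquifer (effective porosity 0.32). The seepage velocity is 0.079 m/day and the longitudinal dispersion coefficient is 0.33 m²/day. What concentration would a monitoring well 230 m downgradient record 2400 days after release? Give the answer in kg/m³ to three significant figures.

For an instantaneous plane source, C(x,t) = M/(n_e·A·√(4πDt)) · exp(−(x−vt)²/(4Dt)), with n_e·A the pore (flow) area.
Plume center vt = 0.079 × 2400 = 189.6 m, so the well at 230 m is 40.4 m downgradient of the peak.
√(4πDt) = 99.76 m, giving peak height M/(n_e·A·√(4πDt)) = 0.39/(0.32 × 43 × 99.76) = 0.0002841 kg/m³.
(x−vt)²/(4Dt) = (40.4)²/(4 × 0.33 × 2400) = 0.5152; exp(−0.5152) = 0.5974.
C = 0.0002841 × 0.5974 = 0.000170 kg/m³.

0.000170 kg/m³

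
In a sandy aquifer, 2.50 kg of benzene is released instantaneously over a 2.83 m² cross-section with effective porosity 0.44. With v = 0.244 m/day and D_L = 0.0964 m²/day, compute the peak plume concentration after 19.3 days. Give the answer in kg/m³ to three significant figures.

0.415 kg/m³

The peak of an instantaneous 1D plume sits at x = vt; there the Gaussian factor is 1 and C_max = M/(n_e·A·√(4πDt)), where n_e·A is the pore area the mass is dissolved in.
√(4πDt) = √(4π × 0.0964 × 19.3) = 4.835 m, so C_max = 2.50/(0.44 × 2.83 × 4.835) = 0.415 kg/m³.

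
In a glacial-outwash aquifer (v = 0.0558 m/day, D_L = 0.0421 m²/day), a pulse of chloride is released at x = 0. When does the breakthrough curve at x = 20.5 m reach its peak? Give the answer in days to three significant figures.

For the 1D instantaneous-source solution, setting ∂C/∂t = 0 at fixed x gives v²t² + 2Dt − x² = 0, so t = (√(D² + v²x²) − D)/v².
√(D² + v²x²) = √(0.0421² + 0.0558² × 20.5²) = 1.145; v² = 0.00311364.
t = (1.145 − 0.0421)/0.00311364 = 354 days (vs. the pure-advection estimate x/v = 367 d).

354 days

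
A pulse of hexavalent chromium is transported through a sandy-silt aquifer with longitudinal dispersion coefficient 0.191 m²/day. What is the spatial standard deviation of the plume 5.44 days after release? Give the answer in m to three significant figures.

1.44 m

Dispersive spreading gives a Gaussian with σ² = 2Dt; advection only shifts the center.
σ = √(2 × 0.191 × 5.44) = 1.44 m.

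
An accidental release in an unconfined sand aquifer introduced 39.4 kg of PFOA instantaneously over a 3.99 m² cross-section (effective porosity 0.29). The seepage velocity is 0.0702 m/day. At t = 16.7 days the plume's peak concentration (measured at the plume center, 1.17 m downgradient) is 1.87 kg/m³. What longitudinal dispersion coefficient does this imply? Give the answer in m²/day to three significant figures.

1.58 m²/day

At the plume center C_max = M/(n_e·A·√(4πDt)), so D = M²/(4πt·(n_e·A·C_max)²).
n_e·A·C_max = 0.29 × 3.99 × 1.87 = 2.164 kg/m.
D = 39.4²/(4π × 16.7 × 2.164²) = 1.58 m²/day.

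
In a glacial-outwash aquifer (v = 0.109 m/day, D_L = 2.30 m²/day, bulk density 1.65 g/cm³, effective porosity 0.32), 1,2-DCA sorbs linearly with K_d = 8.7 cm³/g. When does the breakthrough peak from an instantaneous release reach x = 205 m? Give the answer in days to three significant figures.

Retardation factor R = 1 + ρ_b·K_d/n = 1 + 1.65 × 8.7/0.32 = 45.86.
Sorption retards both mechanisms: v_R = v/R = 0.002377 m/day, D_R = D/R = 0.05015 m²/day.
Peak time from v_R²t² + 2D_R t − x² = 0: t = (√(D_R² + v_R²x²) − D_R)/v_R².
√(D_R² + v_R²x²) = √(0.05015² + 0.002377² × 205²) = 0.4899; v_R² = 5.650e-06.
t = (0.4899 − 0.05015)/5.650e-06 = 77800 days.

77800 days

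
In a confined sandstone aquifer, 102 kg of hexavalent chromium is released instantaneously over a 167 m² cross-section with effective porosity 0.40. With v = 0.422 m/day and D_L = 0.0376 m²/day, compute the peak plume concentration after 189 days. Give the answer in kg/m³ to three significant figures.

0.162 kg/m³

The peak of an instantaneous 1D plume sits at x = vt; there the Gaussian factor is 1 and C_max = M/(n_e·A·√(4πDt)), where n_e·A is the pore area the mass is dissolved in.
√(4πDt) = √(4π × 0.0376 × 189) = 9.450 m, so C_max = 102/(0.40 × 167 × 9.450) = 0.162 kg/m³.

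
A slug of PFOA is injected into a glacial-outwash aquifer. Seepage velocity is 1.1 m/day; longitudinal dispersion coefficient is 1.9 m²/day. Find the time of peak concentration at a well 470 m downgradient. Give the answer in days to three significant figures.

For the 1D instantaneous-source solution, setting ∂C/∂t = 0 at fixed x gives v²t² + 2Dt − x² = 0, so t = (√(D² + v²x²) − D)/v².
√(D² + v²x²) = √(1.9² + 1.1² × 470²) = 517.0; v² = 1.21.
t = (517.0 − 1.9)/1.21 = 426 days (vs. the pure-advection estimate x/v = 427 d).

426 days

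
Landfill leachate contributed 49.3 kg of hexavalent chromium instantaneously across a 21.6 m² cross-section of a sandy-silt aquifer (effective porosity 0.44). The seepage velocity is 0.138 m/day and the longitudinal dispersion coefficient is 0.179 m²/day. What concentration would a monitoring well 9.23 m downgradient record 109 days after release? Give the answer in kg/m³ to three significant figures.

0.215 kg/m³

For an instantaneous plane source, C(x,t) = M/(n_e·A·√(4πDt)) · exp(−(x−vt)²/(4Dt)), with n_e·A the pore (flow) area.
Plume center vt = 0.138 × 109 = 15.042 m, so the well at 9.23 m is 5.812 m upgradient of the peak.
√(4πDt) = 15.66 m, giving peak height M/(n_e·A·√(4πDt)) = 49.3/(0.44 × 21.6 × 15.66) = 0.3312 kg/m³.
(x−vt)²/(4Dt) = (-5.812)²/(4 × 0.179 × 109) = 0.4328; exp(−0.4328) = 0.6487.
C = 0.3312 × 0.6487 = 0.215 kg/m³.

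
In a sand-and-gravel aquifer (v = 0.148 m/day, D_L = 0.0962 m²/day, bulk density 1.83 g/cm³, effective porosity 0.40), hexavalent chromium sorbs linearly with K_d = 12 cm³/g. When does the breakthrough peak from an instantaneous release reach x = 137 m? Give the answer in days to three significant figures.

Retardation factor R = 1 + ρ_b·K_d/n = 1 + 1.83 × 12/0.40 = 55.90.
Sorption retards both mechanisms: v_R = v/R = 0.002648 m/day, D_R = D/R = 0.001721 m²/day.
Peak time from v_R²t² + 2D_R t − x² = 0: t = (√(D_R² + v_R²x²) − D_R)/v_R².
√(D_R² + v_R²x²) = √(0.001721² + 0.002648² × 137²) = 0.3628; v_R² = 7.012e-06.
t = (0.3628 − 0.001721)/7.012e-06 = 51500 days.

51500 days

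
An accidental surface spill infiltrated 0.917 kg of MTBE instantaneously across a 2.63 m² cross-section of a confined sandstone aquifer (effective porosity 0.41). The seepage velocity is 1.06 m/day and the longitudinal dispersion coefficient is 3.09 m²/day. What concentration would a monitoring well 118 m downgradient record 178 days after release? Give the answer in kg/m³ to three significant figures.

For an instantaneous plane source, C(x,t) = M/(n_e·A·√(4πDt)) · exp(−(x−vt)²/(4Dt)), with n_e·A the pore (flow) area.
Plume center vt = 1.06 × 178 = 188.68 m, so the well at 118 m is 70.68 m upgradient of the peak.
√(4πDt) = 83.14 m, giving peak height M/(n_e·A·√(4πDt)) = 0.917/(0.41 × 2.63 × 83.14) = 0.01023 kg/m³.
(x−vt)²/(4Dt) = (-70.68)²/(4 × 3.09 × 178) = 2.271; exp(−2.271) = 0.1032.
C = 0.01023 × 0.1032 = 0.00106 kg/m³.

0.00106 kg/m³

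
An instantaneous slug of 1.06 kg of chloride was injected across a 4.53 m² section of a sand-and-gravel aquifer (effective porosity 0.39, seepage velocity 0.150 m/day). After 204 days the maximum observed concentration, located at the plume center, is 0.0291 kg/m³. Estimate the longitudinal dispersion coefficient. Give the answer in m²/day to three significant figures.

At the plume center C_max = M/(n_e·A·√(4πDt)), so D = M²/(4πt·(n_e·A·C_max)²).
n_e·A·C_max = 0.39 × 4.53 × 0.0291 = 0.05141 kg/m.
D = 1.06²/(4π × 204 × 0.05141²) = 0.166 m²/day.

0.166 m²/day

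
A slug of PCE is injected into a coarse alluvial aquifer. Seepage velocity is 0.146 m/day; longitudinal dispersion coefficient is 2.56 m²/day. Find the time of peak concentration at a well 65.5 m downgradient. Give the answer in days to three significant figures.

For the 1D instantaneous-source solution, setting ∂C/∂t = 0 at fixed x gives v²t² + 2Dt − x² = 0, so t = (√(D² + v²x²) − D)/v².
√(D² + v²x²) = √(2.56² + 0.146² × 65.5²) = 9.900; v² = 0.021316.
t = (9.900 − 2.56)/0.021316 = 344 days (vs. the pure-advection estimate x/v = 449 d).

344 days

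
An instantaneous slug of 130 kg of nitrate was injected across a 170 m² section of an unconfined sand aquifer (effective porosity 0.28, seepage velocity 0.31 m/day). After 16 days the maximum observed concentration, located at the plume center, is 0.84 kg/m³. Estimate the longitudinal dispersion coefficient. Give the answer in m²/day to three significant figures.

0.0526 m²/day

At the plume center C_max = M/(n_e·A·√(4πDt)), so D = M²/(4πt·(n_e·A·C_max)²).
n_e·A·C_max = 0.28 × 170 × 0.84 = 39.98 kg/m.
D = 130²/(4π × 16 × 39.98²) = 0.0526 m²/day.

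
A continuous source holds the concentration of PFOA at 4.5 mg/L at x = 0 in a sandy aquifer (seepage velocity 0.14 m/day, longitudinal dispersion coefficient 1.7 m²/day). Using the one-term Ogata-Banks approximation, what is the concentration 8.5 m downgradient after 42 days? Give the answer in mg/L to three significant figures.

1.86 mg/L

For a continuous step input, C/C₀ ≈ ½·erfc((x−vt)/(2√(Dt))).
vt = 0.14 × 42 = 5.88 m and 2√(Dt) = 2√(1.7 × 42) = 16.90 m.
Argument (x−vt)/(2√(Dt)) = (8.5 − 5.88)/16.90 = 0.1550; ½·erfc(0.1550) = 0.4132.
C = 4.5 × 0.4132 = 1.86 mg/L.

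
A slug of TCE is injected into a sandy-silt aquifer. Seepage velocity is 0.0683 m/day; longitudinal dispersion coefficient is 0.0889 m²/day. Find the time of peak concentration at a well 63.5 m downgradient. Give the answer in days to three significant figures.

911 days

For the 1D instantaneous-source solution, setting ∂C/∂t = 0 at fixed x gives v²t² + 2Dt − x² = 0, so t = (√(D² + v²x²) − D)/v².
√(D² + v²x²) = √(0.0889² + 0.0683² × 63.5²) = 4.338; v² = 0.00466489.
t = (4.338 − 0.0889)/0.00466489 = 911 days (vs. the pure-advection estimate x/v = 930 d).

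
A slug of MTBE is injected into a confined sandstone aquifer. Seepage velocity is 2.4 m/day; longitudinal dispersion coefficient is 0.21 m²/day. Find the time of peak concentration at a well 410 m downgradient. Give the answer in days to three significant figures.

171 days

For the 1D instantaneous-source solution, setting ∂C/∂t = 0 at fixed x gives v²t² + 2Dt − x² = 0, so t = (√(D² + v²x²) − D)/v².
√(D² + v²x²) = √(0.21² + 2.4² × 410²) = 984.0; v² = 5.76.
t = (984.0 − 0.21)/5.76 = 171 days (vs. the pure-advection estimate x/v = 171 d).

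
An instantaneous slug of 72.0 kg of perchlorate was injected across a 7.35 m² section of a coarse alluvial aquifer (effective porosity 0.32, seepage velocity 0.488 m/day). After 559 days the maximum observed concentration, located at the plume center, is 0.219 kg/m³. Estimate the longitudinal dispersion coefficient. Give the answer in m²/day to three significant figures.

2.78 m²/day

At the plume center C_max = M/(n_e·A·√(4πDt)), so D = M²/(4πt·(n_e·A·C_max)²).
n_e·A·C_max = 0.32 × 7.35 × 0.219 = 0.5151 kg/m.
D = 72.0²/(4π × 559 × 0.5151²) = 2.78 m²/day.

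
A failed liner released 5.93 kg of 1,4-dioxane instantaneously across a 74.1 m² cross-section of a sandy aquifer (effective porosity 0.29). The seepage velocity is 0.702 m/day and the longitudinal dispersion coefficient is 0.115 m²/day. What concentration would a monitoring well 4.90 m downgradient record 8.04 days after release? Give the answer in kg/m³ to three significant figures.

For an instantaneous plane source, C(x,t) = M/(n_e·A·√(4πDt)) · exp(−(x−vt)²/(4Dt)), with n_e·A the pore (flow) area.
Plume center vt = 0.702 × 8.04 = 5.64408 m, so the well at 4.90 m is 0.74408 m upgradient of the peak.
√(4πDt) = 3.409 m, giving peak height M/(n_e·A·√(4πDt)) = 5.93/(0.29 × 74.1 × 3.409) = 0.08095 kg/m³.
(x−vt)²/(4Dt) = (-0.74408)²/(4 × 0.115 × 8.04) = 0.1497; exp(−0.1497) = 0.8610.
C = 0.08095 × 0.8610 = 0.0697 kg/m³.

0.0697 kg/m³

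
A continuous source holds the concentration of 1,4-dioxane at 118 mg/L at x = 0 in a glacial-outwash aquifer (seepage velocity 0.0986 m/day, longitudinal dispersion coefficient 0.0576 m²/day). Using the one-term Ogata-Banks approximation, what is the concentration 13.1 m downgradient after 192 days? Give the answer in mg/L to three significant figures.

For a continuous step input, C/C₀ ≈ ½·erfc((x−vt)/(2√(Dt))).
vt = 0.0986 × 192 = 18.9312 m and 2√(Dt) = 2√(0.0576 × 192) = 6.651 m.
Argument (x−vt)/(2√(Dt)) = (13.1 − 18.9312)/6.651 = -0.8767; ½·erfc(-0.8767) = 0.8925.
C = 118 × 0.8925 = 105 mg/L.

105 mg/L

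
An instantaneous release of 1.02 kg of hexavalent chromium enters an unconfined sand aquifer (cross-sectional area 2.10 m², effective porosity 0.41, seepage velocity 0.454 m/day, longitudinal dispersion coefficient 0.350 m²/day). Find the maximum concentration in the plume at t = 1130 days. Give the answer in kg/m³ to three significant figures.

0.0168 kg/m³

The peak of an instantaneous 1D plume sits at x = vt; there the Gaussian factor is 1 and C_max = M/(n_e·A·√(4πDt)), where n_e·A is the pore area the mass is dissolved in.
√(4πDt) = √(4π × 0.350 × 1130) = 70.50 m, so C_max = 1.02/(0.41 × 2.10 × 70.50) = 0.0168 kg/m³.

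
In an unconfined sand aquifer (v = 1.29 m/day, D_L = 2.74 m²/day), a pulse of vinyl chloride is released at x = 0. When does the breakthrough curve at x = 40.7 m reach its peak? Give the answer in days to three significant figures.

29.9 days

For the 1D instantaneous-source solution, setting ∂C/∂t = 0 at fixed x gives v²t² + 2Dt − x² = 0, so t = (√(D² + v²x²) − D)/v².
√(D² + v²x²) = √(2.74² + 1.29² × 40.7²) = 52.57; v² = 1.6641.
t = (52.57 − 2.74)/1.6641 = 29.9 days (vs. the pure-advection estimate x/v = 31.6 d).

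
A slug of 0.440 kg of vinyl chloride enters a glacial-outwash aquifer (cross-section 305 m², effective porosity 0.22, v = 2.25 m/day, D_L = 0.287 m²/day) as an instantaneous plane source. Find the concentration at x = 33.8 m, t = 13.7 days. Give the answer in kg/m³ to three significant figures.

0.000531 kg/m³

For an instantaneous plane source, C(x,t) = M/(n_e·A·√(4πDt)) · exp(−(x−vt)²/(4Dt)), with n_e·A the pore (flow) area.
Plume center vt = 2.25 × 13.7 = 30.825 m, so the well at 33.8 m is 2.975 m downgradient of the peak.
√(4πDt) = 7.029 m, giving peak height M/(n_e·A·√(4πDt)) = 0.440/(0.22 × 305 × 7.029) = 0.0009329 kg/m³.
(x−vt)²/(4Dt) = (2.975)²/(4 × 0.287 × 13.7) = 0.5627; exp(−0.5627) = 0.5697.
C = 0.0009329 × 0.5697 = 0.000531 kg/m³.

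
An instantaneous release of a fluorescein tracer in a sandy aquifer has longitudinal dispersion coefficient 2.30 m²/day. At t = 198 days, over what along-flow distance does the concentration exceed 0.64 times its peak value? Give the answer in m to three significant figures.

The plume is Gaussian with σ = √(2Dt) = √(2 × 2.30 × 198) = 30.18 m.
C/C_peak = exp(−Δx²/(2σ²)) = 0.64 ⇒ Δx = σ·√(−2 ln 0.64) = 30.18 × 0.9448 = 28.51 m.
Width = 2Δx = 57.0 m.

57.0 m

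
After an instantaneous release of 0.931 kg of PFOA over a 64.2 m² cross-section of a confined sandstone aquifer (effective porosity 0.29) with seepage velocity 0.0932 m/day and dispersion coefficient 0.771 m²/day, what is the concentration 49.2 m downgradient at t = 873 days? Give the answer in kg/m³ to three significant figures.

For an instantaneous plane source, C(x,t) = M/(n_e·A·√(4πDt)) · exp(−(x−vt)²/(4Dt)), with n_e·A the pore (flow) area.
Plume center vt = 0.0932 × 873 = 81.3636 m, so the well at 49.2 m is 32.1636 m upgradient of the peak.
√(4πDt) = 91.97 m, giving peak height M/(n_e·A·√(4πDt)) = 0.931/(0.29 × 64.2 × 91.97) = 0.0005437 kg/m³.
(x−vt)²/(4Dt) = (-32.1636)²/(4 × 0.771 × 873) = 0.3842; exp(−0.3842) = 0.6810.
C = 0.0005437 × 0.6810 = 0.000370 kg/m³.

0.000370 kg/m³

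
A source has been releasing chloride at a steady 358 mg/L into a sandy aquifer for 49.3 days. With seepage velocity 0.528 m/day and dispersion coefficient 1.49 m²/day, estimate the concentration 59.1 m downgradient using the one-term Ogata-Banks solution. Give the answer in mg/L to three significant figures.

1.14 mg/L

For a continuous step input, C/C₀ ≈ ½·erfc((x−vt)/(2√(Dt))).
vt = 0.528 × 49.3 = 26.0304 m and 2√(Dt) = 2√(1.49 × 49.3) = 17.14 m.
Argument (x−vt)/(2√(Dt)) = (59.1 − 26.0304)/17.14 = 1.929; ½·erfc(1.929) = 0.003186.
C = 358 × 0.003186 = 1.14 mg/L.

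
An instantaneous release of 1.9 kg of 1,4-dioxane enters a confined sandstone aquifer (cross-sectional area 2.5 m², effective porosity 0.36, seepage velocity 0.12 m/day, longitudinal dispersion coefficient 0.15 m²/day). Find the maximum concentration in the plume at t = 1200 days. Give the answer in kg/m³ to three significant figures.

0.0444 kg/m³

The peak of an instantaneous 1D plume sits at x = vt; there the Gaussian factor is 1 and C_max = M/(n_e·A·√(4πDt)), where n_e·A is the pore area the mass is dissolved in.
√(4πDt) = √(4π × 0.15 × 1200) = 47.56 m, so C_max = 1.9/(0.36 × 2.5 × 47.56) = 0.0444 kg/m³.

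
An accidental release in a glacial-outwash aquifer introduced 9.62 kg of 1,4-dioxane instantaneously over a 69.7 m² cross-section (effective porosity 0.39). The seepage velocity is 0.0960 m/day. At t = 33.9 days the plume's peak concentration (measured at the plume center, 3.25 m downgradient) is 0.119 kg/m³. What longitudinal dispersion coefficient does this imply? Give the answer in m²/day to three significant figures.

0.0208 m²/day

At the plume center C_max = M/(n_e·A·√(4πDt)), so D = M²/(4πt·(n_e·A·C_max)²).
n_e·A·C_max = 0.39 × 69.7 × 0.119 = 3.235 kg/m.
D = 9.62²/(4π × 33.9 × 3.235²) = 0.0208 m²/day.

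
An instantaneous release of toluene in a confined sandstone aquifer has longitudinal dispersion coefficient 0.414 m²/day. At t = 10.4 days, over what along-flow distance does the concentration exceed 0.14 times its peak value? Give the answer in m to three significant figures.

The plume is Gaussian with σ = √(2Dt) = √(2 × 0.414 × 10.4) = 2.934 m.
C/C_peak = exp(−Δx²/(2σ²)) = 0.14 ⇒ Δx = σ·√(−2 ln 0.14) = 2.934 × 1.983 = 5.818 m.
Width = 2Δx = 11.6 m.

11.6 m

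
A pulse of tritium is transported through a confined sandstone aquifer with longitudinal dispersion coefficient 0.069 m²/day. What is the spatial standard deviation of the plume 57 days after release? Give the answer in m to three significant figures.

2.80 m

Dispersive spreading gives a Gaussian with σ² = 2Dt; advection only shifts the center.
σ = √(2 × 0.069 × 57) = 2.80 m.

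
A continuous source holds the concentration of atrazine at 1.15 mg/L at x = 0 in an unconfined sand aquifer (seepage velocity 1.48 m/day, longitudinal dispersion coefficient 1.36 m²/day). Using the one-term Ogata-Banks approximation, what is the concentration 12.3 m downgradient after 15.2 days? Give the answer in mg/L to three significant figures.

For a continuous step input, C/C₀ ≈ ½·erfc((x−vt)/(2√(Dt))).
vt = 1.48 × 15.2 = 22.496 m and 2√(Dt) = 2√(1.36 × 15.2) = 9.093 m.
Argument (x−vt)/(2√(Dt)) = (12.3 − 22.496)/9.093 = -1.121; ½·erfc(-1.121) = 0.9436.
C = 1.15 × 0.9436 = 1.09 mg/L.

1.09 mg/L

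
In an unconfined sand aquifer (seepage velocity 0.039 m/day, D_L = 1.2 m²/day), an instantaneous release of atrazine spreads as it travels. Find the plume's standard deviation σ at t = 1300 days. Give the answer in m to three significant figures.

Dispersive spreading gives a Gaussian with σ² = 2Dt; advection only shifts the center.
σ = √(2 × 1.2 × 1300) = 55.9 m.

55.9 m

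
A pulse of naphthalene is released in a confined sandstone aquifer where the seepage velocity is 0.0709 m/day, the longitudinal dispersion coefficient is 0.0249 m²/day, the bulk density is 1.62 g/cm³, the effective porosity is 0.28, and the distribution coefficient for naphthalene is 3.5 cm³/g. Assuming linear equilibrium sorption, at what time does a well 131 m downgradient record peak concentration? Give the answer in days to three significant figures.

39200 days

Retardation factor R = 1 + ρ_b·K_d/n = 1 + 1.62 × 3.5/0.28 = 21.25.
Sorption retards both mechanisms: v_R = v/R = 0.003336 m/day, D_R = D/R = 0.001172 m²/day.
Peak time from v_R²t² + 2D_R t − x² = 0: t = (√(D_R² + v_R²x²) − D_R)/v_R².
√(D_R² + v_R²x²) = √(0.001172² + 0.003336² × 131²) = 0.4370; v_R² = 1.113e-05.
t = (0.4370 − 0.001172)/1.113e-05 = 39200 days.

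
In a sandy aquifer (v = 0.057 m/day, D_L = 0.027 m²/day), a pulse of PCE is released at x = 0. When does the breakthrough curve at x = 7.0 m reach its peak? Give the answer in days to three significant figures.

115 days

For the 1D instantaneous-source solution, setting ∂C/∂t = 0 at fixed x gives v²t² + 2Dt − x² = 0, so t = (√(D² + v²x²) − D)/v².
√(D² + v²x²) = √(0.027² + 0.057² × 7.0²) = 0.3999; v² = 0.003249.
t = (0.3999 − 0.027)/0.003249 = 115 days (vs. the pure-advection estimate x/v = 123 d).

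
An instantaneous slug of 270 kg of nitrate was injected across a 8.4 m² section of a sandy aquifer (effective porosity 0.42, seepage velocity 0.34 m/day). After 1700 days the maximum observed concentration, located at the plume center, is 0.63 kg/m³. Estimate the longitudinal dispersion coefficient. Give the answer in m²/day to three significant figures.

0.691 m²/day

At the plume center C_max = M/(n_e·A·√(4πDt)), so D = M²/(4πt·(n_e·A·C_max)²).
n_e·A·C_max = 0.42 × 8.4 × 0.63 = 2.223 kg/m.
D = 270²/(4π × 1700 × 2.223²) = 0.691 m²/day.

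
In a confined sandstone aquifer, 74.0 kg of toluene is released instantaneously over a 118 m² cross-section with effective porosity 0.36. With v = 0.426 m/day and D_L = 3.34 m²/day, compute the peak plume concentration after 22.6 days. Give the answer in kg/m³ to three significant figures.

0.0566 kg/m³

The peak of an instantaneous 1D plume sits at x = vt; there the Gaussian factor is 1 and C_max = M/(n_e·A·√(4πDt)), where n_e·A is the pore area the mass is dissolved in.
√(4πDt) = √(4π × 3.34 × 22.6) = 30.80 m, so C_max = 74.0/(0.36 × 118 × 30.80) = 0.0566 kg/m³.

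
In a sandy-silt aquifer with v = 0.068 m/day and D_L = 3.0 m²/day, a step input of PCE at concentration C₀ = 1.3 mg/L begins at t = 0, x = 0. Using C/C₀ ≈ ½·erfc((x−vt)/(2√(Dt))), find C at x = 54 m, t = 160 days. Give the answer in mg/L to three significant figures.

For a continuous step input, C/C₀ ≈ ½·erfc((x−vt)/(2√(Dt))).
vt = 0.068 × 160 = 10.88 m and 2√(Dt) = 2√(3.0 × 160) = 43.82 m.
Argument (x−vt)/(2√(Dt)) = (54 − 10.88)/43.82 = 0.9840; ½·erfc(0.9840) = 0.08202.
C = 1.3 × 0.08202 = 0.107 mg/L.

0.107 mg/L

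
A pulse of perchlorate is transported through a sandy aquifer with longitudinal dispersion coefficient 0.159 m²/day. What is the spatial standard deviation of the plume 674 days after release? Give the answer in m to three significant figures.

Dispersive spreading gives a Gaussian with σ² = 2Dt; advection only shifts the center.
σ = √(2 × 0.159 × 674) = 14.6 m.

14.6 m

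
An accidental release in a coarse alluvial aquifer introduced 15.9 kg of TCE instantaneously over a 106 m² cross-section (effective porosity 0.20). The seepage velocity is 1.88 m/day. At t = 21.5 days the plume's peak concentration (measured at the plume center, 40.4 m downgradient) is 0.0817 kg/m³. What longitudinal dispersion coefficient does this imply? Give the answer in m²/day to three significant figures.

0.312 m²/day

At the plume center C_max = M/(n_e·A·√(4πDt)), so D = M²/(4πt·(n_e·A·C_max)²).
n_e·A·C_max = 0.20 × 106 × 0.0817 = 1.732 kg/m.
D = 15.9²/(4π × 21.5 × 1.732²) = 0.312 m²/day.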